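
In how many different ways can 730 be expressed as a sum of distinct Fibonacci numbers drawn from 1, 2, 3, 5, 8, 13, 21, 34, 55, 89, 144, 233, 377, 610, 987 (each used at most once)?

15

Starting from the Zeckendorf form and repeatedly splitting a term F_k into F_{k−1} + F_{k−2} (when neither is already used) reaches every representation.
730 = 610+89+21+8+2 = 610+89+21+5+3+2 = 610+55+34+21+8+2 = 377+233+89+21+8+2 = … (11 more), for 15 in all.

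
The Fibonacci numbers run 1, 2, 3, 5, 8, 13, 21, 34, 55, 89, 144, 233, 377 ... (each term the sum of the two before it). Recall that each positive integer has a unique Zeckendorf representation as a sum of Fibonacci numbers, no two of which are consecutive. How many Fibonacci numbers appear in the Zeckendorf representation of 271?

Greedy algorithm:
271 − 233 = 38
38 − 34 = 4
4 − 3 = 1
1 − 1 = 0
271 = 233 + 34 + 3 + 1, which has 4 terms.

4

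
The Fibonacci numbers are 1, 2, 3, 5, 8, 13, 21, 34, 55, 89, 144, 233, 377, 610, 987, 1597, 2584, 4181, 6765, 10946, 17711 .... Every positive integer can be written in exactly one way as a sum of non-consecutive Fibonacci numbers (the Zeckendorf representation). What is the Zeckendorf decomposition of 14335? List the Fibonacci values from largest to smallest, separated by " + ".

Greedily peel off the largest Fibonacci term at each step:
10946 ≤ 14335 < 17711, so take 10946; remainder 3389
2584 ≤ 3389 < 4181, so take 2584; remainder 805
610 ≤ 805 < 987, so take 610; remainder 195
144 ≤ 195 < 233, so take 144; remainder 51
34 ≤ 51 < 55, so take 34; remainder 17
13 ≤ 17 < 21, so take 13; remainder 4
3 ≤ 4 < 5, so take 3; remainder 1
1 ≤ 1 < 2, so take 1; remainder 0
So 14335 = 10946 + 2584 + 610 + 144 + 34 + 13 + 3 + 1, with no two terms consecutive in the sequence.

10946 + 2584 + 610 + 144 + 34 + 13 + 3 + 1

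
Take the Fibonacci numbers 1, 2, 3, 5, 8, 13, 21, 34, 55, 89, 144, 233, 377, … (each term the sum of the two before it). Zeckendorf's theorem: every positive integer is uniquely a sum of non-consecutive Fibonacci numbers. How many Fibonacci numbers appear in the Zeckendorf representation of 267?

2

233 ≤ 267 < 377, so take 233; remainder 34
34 ≤ 34 < 55, so take 34; remainder 0
267 = 233 + 34, which has 2 terms.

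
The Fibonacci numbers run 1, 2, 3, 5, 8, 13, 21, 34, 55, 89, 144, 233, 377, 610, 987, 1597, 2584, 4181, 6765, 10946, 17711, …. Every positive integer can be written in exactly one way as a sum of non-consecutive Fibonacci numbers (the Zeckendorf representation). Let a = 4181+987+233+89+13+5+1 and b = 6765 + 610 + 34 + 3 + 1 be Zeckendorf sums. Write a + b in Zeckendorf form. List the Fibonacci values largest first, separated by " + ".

10946 + 1597 + 377 + 2

The two numbers are 5509 and 7413, so their sum is 12922.
Greedily peel off the largest Fibonacci term at each step:
10946 ≤ 12922 < 17711, so take 10946; remainder 1976
1597 ≤ 1976 < 2584, so take 1597; remainder 379
377 ≤ 379 < 610, so take 377; remainder 2
2 ≤ 2 < 3, so take 2; remainder 0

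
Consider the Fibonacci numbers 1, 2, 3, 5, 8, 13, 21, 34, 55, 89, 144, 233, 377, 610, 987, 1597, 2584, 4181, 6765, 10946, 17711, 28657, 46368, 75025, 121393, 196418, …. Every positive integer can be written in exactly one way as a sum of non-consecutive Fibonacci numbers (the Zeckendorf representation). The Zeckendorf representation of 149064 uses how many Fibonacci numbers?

subtract 121393 from 149064: 27671 remains
subtract 17711 from 27671: 9960 remains
subtract 6765 from 9960: 3195 remains
subtract 2584 from 3195: 611 remains
subtract 610 from 611: 1 remains
subtract 1 from 1: 0 remains
149064 = 121393 + 17711 + 6765 + 2584 + 610 + 1, which has 6 terms.

6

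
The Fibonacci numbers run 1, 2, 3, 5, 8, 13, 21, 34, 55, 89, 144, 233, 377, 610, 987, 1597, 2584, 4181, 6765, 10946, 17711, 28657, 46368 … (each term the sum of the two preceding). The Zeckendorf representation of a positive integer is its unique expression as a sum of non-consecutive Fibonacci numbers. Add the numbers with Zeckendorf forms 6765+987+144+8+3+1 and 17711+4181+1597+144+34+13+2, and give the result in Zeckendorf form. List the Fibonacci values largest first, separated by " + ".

The two numbers are 7908 and 23682, so their sum is 31590.
Greedily peel off the largest Fibonacci term at each step:
largest Fibonacci ≤ 31590 is 28657; 31590 − 28657 = 2933
largest Fibonacci ≤ 2933 is 2584; 2933 − 2584 = 349
largest Fibonacci ≤ 349 is 233; 349 − 233 = 116
largest Fibonacci ≤ 116 is 89; 116 − 89 = 27
largest Fibonacci ≤ 27 is 21; 27 − 21 = 6
largest Fibonacci ≤ 6 is 5; 6 − 5 = 1
largest Fibonacci ≤ 1 is 1; 1 − 1 = 0

28657 + 2584 + 233 + 89 + 21 + 5 + 1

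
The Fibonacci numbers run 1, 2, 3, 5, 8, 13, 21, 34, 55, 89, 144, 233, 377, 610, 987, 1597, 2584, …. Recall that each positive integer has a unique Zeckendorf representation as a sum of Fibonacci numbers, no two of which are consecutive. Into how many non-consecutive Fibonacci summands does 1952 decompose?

1952: greatest Fibonacci not exceeding it is 1597, leaving 355
355: greatest Fibonacci not exceeding it is 233, leaving 122
122: greatest Fibonacci not exceeding it is 89, leaving 33
33: greatest Fibonacci not exceeding it is 21, leaving 12
12: greatest Fibonacci not exceeding it is 8, leaving 4
4: greatest Fibonacci not exceeding it is 3, leaving 1
1: greatest Fibonacci not exceeding it is 1, leaving 0
1952 = 1597 + 233 + 89 + 21 + 8 + 3 + 1, which has 7 terms.

7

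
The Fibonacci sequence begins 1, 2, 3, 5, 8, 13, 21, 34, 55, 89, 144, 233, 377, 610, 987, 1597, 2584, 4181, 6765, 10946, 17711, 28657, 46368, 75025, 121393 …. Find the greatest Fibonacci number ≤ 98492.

75025

75025 ≤ 98492 < 121393, so the largest Fibonacci number not exceeding 98492 is 75025.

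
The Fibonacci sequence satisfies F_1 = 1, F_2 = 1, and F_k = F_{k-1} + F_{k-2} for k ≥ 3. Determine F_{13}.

233

Iterating the recurrence up to F_{6} = 8 and F_{5} = 5:
F_{7} = F_{6} + F_{5} = 8 + 5 = 13
F_{8} = F_{7} + F_{6} = 13 + 8 = 21
F_{9} = F_{8} + F_{7} = 21 + 13 = 34
F_{10} = F_{9} + F_{8} = 34 + 21 = 55
F_{11} = F_{10} + F_{9} = 55 + 34 = 89
F_{12} = F_{11} + F_{10} = 89 + 55 = 144
F_{13} = F_{12} + F_{11} = 144 + 89 = 233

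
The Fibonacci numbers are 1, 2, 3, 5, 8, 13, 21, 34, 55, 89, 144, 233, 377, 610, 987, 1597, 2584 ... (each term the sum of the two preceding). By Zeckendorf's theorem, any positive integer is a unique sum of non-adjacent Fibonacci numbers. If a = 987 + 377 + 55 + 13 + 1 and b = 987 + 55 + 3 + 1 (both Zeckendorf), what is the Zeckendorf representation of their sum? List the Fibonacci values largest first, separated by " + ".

1597 + 610 + 233 + 34 + 5

The two numbers are 1433 and 1046, so their sum is 2479.
Repeatedly subtract the largest Fibonacci number that fits:
subtract 1597 from 2479: 882 remains
subtract 610 from 882: 272 remains
subtract 233 from 272: 39 remains
subtract 34 from 39: 5 remains
subtract 5 from 5: 0 remains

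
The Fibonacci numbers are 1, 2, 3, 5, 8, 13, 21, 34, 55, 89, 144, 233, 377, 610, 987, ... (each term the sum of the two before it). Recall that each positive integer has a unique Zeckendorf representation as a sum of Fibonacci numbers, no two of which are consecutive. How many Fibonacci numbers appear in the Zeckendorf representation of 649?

Greedily peel off the largest Fibonacci term at each step:
subtract 610 from 649: 39 remains
subtract 34 from 39: 5 remains
subtract 5 from 5: 0 remains
649 = 610 + 34 + 5, which has 3 terms.

3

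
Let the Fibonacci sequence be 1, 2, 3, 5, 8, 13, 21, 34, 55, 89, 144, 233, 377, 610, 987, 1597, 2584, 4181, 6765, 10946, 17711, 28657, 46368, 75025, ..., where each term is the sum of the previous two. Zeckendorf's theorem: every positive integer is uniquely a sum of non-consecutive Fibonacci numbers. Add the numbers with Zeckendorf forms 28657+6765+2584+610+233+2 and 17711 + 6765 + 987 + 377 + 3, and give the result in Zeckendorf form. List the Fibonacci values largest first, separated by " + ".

The two numbers are 38851 and 25843, so their sum is 64694.
64694: greatest Fibonacci not exceeding it is 46368, leaving 18326
18326: greatest Fibonacci not exceeding it is 17711, leaving 615
615: greatest Fibonacci not exceeding it is 610, leaving 5
5: greatest Fibonacci not exceeding it is 5, leaving 0

46368 + 17711 + 610 + 5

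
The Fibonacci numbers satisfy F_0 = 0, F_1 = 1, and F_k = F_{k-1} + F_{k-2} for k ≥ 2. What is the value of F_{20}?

6765

Iterating the recurrence up to F_{13} = 233 and F_{12} = 144:
F_{14} = F_{13} + F_{12} = 233 + 144 = 377
F_{15} = F_{14} + F_{13} = 377 + 233 = 610
F_{16} = F_{15} + F_{14} = 610 + 377 = 987
F_{17} = F_{16} + F_{15} = 987 + 610 = 1597
F_{18} = F_{17} + F_{16} = 1597 + 987 = 2584
F_{19} = F_{18} + F_{17} = 2584 + 1597 = 4181
F_{20} = F_{19} + F_{18} = 4181 + 2584 = 6765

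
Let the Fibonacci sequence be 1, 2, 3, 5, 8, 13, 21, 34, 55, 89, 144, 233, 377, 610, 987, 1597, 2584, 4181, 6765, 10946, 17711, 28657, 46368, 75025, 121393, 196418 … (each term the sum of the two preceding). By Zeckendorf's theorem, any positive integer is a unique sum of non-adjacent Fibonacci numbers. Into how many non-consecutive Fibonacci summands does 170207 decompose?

7

take 121393 (≤ 170207); 170207 − 121393 = 48814
take 46368 (≤ 48814); 48814 − 46368 = 2446
take 1597 (≤ 2446); 2446 − 1597 = 849
take 610 (≤ 849); 849 − 610 = 239
take 233 (≤ 239); 239 − 233 = 6
take 5 (≤ 6); 6 − 5 = 1
take 1 (≤ 1); 1 − 1 = 0
170207 = 121393 + 46368 + 1597 + 610 + 233 + 5 + 1, which has 7 terms.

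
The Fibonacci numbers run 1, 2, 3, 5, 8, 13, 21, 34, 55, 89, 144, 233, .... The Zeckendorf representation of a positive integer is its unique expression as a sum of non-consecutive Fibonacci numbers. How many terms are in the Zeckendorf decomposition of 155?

Greedily peel off the largest Fibonacci term at each step:
155 − 144 = 11
11 − 8 = 3
3 − 3 = 0
155 = 144 + 8 + 3, which has 3 terms.

3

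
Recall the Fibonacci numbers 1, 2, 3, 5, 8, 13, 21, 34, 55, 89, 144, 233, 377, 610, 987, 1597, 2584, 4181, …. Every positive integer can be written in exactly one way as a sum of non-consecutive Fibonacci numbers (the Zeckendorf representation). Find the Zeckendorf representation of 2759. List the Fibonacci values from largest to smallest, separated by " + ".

2584 + 144 + 21 + 8 + 2

Greedily peel off the largest Fibonacci term at each step:
2584 ≤ 2759 < 4181, so take 2584; remainder 175
144 ≤ 175 < 233, so take 144; remainder 31
21 ≤ 31 < 34, so take 21; remainder 10
8 ≤ 10 < 13, so take 8; remainder 2
2 ≤ 2 < 3, so take 2; remainder 0
So 2759 = 2584 + 144 + 21 + 8 + 2, with no two terms consecutive in the sequence.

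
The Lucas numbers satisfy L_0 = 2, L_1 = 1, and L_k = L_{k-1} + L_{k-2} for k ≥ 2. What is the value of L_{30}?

Iterating the recurrence up to L_{25} = 167761 and L_{24} = 103682:
L_{26} = L_{25} + L_{24} = 167761 + 103682 = 271443
L_{27} = L_{26} + L_{25} = 271443 + 167761 = 439204
L_{28} = L_{27} + L_{26} = 439204 + 271443 = 710647
L_{29} = L_{28} + L_{27} = 710647 + 439204 = 1149851
L_{30} = L_{29} + L_{28} = 1149851 + 710647 = 1860498

1860498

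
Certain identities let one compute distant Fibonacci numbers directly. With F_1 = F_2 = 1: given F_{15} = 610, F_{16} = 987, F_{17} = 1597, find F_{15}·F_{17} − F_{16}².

1

610·1597 − 987² = 974170 − 974169 = 1. (Cassini's identity: F_{k−1}F_{k+1} − F_k² = (−1)^k.)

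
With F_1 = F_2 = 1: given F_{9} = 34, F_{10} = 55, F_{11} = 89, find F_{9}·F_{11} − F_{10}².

1

34·89 − 55² = 3026 − 3025 = 1. (Cassini's identity: F_{k−1}F_{k+1} − F_k² = (−1)^k.)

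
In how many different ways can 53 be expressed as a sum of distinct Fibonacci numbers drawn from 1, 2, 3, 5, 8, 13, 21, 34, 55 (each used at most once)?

4

Starting from the Zeckendorf form and repeatedly splitting a term F_k into F_{k−1} + F_{k−2} (when neither is already used) reaches every representation.
53 = 34+13+5+1 = 34+13+3+2+1 = 34+8+5+3+2+1 = 21+13+8+5+3+2+1 — 4 representations.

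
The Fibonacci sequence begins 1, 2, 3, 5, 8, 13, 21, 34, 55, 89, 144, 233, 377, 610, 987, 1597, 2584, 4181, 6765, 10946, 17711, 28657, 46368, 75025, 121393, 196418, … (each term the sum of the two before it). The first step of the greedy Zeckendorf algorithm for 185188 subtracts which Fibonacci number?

121393 ≤ 185188 < 196418, so the largest Fibonacci number not exceeding 185188 is 121393.

121393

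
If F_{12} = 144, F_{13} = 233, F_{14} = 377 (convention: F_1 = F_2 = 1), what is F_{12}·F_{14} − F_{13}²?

144·377 − 233² = 54288 − 54289 = -1. (Cassini's identity: F_{k−1}F_{k+1} − F_k² = (−1)^k.)

-1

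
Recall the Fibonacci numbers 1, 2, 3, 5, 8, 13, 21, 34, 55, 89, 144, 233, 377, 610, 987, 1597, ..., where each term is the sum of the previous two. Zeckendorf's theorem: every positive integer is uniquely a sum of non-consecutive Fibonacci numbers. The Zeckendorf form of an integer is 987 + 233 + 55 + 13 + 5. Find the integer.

987 + 233 + 55 + 13 + 5 = 1293.

1293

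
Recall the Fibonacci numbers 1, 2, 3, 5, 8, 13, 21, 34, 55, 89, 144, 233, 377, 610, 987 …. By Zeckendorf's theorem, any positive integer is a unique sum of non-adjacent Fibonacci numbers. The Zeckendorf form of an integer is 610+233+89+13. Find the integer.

945

610+233+89+13 = 945.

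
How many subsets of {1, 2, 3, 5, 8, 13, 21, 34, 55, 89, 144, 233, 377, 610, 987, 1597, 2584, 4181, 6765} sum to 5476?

16

Starting from the Zeckendorf form and repeatedly splitting a term F_k into F_{k−1} + F_{k−2} (when neither is already used) reaches every representation.
5476 = 4181+987+233+55+13+5+2 = 4181+987+233+34+21+13+5+2 = 4181+987+144+89+55+13+5+2 = 4181+610+377+233+55+13+5+2 = … (12 more), for 16 in all.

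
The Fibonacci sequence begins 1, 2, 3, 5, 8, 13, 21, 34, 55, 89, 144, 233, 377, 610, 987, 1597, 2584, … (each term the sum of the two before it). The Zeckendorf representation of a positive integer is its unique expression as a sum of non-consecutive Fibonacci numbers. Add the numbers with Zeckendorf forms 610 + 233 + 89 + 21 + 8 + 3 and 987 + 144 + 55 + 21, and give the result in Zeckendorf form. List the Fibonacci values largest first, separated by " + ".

The two numbers are 964 and 1207, so their sum is 2171.
1597 ≤ 2171 < 2584, so take 1597; remainder 574
377 ≤ 574 < 610, so take 377; remainder 197
144 ≤ 197 < 233, so take 144; remainder 53
34 ≤ 53 < 55, so take 34; remainder 19
13 ≤ 19 < 21, so take 13; remainder 6
5 ≤ 6 < 8, so take 5; remainder 1
1 ≤ 1 < 2, so take 1; remainder 0

1597 + 377 + 144 + 34 + 13 + 5 + 1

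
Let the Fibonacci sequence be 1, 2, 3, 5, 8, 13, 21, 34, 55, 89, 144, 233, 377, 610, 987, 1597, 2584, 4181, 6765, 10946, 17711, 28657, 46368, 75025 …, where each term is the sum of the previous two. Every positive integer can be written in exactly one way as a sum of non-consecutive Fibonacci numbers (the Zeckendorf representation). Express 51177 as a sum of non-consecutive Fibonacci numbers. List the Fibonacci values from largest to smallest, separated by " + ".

51177 − 46368 = 4809
4809 − 4181 = 628
628 − 610 = 18
18 − 13 = 5
5 − 5 = 0
So 51177 = 46368 + 4181 + 610 + 13 + 5, with no two terms consecutive in the sequence.

46368 + 4181 + 610 + 13 + 5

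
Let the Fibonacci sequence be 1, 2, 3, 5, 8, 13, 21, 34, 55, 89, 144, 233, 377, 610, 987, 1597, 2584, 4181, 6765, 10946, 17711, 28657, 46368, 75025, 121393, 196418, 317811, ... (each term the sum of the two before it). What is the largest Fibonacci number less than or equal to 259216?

196418

196418 ≤ 259216 < 317811, so the largest Fibonacci number not exceeding 259216 is 196418.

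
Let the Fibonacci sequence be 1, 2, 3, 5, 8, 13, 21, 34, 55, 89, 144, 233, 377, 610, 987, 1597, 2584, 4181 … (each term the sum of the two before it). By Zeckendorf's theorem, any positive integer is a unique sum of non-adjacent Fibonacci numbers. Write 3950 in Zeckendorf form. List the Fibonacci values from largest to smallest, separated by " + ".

take 2584 (≤ 3950); 3950 − 2584 = 1366
take 987 (≤ 1366); 1366 − 987 = 379
take 377 (≤ 379); 379 − 377 = 2
take 2 (≤ 2); 2 − 2 = 0
So 3950 = 2584 + 987 + 377 + 2, with no two terms consecutive in the sequence.

2584 + 987 + 377 + 2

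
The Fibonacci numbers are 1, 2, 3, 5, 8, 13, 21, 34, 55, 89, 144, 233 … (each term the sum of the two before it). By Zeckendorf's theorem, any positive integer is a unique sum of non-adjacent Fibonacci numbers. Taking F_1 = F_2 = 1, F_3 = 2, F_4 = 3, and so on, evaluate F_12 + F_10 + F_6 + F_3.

209

F_12 + F_10 + F_6 + F_3 = 144 + 55 + 8 + 2 = 209.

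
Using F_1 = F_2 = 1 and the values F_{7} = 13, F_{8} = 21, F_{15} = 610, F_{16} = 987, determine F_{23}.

By the addition formula F_{m+n} = F_m F_{n+1} + F_{m−1} F_n with m=8, n=15: F_{23} = 21·987 + 13·610 = 20727 + 7930 = 28657.

28657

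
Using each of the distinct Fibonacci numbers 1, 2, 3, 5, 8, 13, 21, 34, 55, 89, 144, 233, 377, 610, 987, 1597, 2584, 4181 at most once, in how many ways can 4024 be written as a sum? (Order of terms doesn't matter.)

37

4024 = 2584+987+377+55+21 = 2584+987+377+55+13+8 = 2584+987+233+144+55+21 = 2584+987+377+55+13+5+3 = … (33 more), for 37 in all.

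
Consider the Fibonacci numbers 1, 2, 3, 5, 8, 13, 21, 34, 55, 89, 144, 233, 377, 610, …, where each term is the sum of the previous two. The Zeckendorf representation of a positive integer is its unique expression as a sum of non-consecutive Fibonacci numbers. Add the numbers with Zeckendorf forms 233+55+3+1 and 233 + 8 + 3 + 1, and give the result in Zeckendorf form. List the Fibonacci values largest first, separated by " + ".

377 + 144 + 13 + 3

The two numbers are 292 and 245, so their sum is 537.
377 ≤ 537 < 610, so take 377; remainder 160
144 ≤ 160 < 233, so take 144; remainder 16
13 ≤ 16 < 21, so take 13; remainder 3
3 ≤ 3 < 5, so take 3; remainder 0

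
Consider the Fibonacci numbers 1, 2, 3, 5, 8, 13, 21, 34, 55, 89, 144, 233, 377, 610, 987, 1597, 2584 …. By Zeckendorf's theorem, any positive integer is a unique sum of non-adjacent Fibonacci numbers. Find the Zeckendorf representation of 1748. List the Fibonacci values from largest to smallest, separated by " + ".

Repeatedly subtract the largest Fibonacci number that fits:
largest Fibonacci ≤ 1748 is 1597; 1748 − 1597 = 151
largest Fibonacci ≤ 151 is 144; 151 − 144 = 7
largest Fibonacci ≤ 7 is 5; 7 − 5 = 2
largest Fibonacci ≤ 2 is 2; 2 − 2 = 0
So 1748 = 1597 + 144 + 5 + 2, with no two terms consecutive in the sequence.

1597 + 144 + 5 + 2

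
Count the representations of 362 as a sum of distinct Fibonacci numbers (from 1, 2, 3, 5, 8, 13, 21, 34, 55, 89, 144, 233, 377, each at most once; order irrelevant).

11

Each representation comes from the Zeckendorf form by replacing some F_k with F_{k−1} + F_{k−2} where possible.
362 = 233+89+34+5+1 = 233+89+34+3+2+1 = 233+89+21+13+5+1 = 233+89+21+13+3+2+1 = … (7 more), for 11 in all.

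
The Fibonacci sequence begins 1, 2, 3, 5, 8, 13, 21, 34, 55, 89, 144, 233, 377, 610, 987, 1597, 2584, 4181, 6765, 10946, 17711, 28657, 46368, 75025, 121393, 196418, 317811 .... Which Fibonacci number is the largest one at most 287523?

196418

196418 ≤ 287523 < 317811, so the largest Fibonacci number not exceeding 287523 is 196418.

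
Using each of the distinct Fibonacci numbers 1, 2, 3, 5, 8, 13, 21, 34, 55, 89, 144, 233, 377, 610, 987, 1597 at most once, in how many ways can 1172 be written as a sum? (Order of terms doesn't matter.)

10

Starting from the Zeckendorf form and repeatedly splitting a term F_k into F_{k−1} + F_{k−2} (when neither is already used) reaches every representation.
1172 = 987+144+34+5+2 = 987+144+21+13+5+2 = 987+89+55+34+5+2 = … (7 more), for 10 in all.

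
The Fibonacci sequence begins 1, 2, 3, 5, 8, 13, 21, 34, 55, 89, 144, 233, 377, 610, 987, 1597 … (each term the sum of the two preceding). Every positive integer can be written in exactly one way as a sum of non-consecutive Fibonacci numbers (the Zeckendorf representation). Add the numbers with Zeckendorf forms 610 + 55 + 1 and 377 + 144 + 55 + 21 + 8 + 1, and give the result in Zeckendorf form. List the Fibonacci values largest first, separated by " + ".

The two numbers are 666 and 606, so their sum is 1272.
Repeatedly subtract the largest Fibonacci number that fits:
987 ≤ 1272 < 1597, so take 987; remainder 285
233 ≤ 285 < 377, so take 233; remainder 52
34 ≤ 52 < 55, so take 34; remainder 18
13 ≤ 18 < 21, so take 13; remainder 5
5 ≤ 5 < 8, so take 5; remainder 0

987 + 233 + 34 + 13 + 5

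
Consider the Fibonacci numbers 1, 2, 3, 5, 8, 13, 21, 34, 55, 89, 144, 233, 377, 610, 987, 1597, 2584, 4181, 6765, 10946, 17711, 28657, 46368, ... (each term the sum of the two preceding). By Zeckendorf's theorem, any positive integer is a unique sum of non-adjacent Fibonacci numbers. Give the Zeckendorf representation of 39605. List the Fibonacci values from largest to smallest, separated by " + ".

28657 + 10946 + 2

39605: greatest Fibonacci not exceeding it is 28657, leaving 10948
10948: greatest Fibonacci not exceeding it is 10946, leaving 2
2: greatest Fibonacci not exceeding it is 2, leaving 0
So 39605 = 28657 + 10946 + 2, with no two terms consecutive in the sequence.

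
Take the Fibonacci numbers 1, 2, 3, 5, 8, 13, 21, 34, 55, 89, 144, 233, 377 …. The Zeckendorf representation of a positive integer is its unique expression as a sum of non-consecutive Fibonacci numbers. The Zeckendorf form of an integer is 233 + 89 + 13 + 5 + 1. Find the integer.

233 + 89 + 13 + 5 + 1 = 341.

341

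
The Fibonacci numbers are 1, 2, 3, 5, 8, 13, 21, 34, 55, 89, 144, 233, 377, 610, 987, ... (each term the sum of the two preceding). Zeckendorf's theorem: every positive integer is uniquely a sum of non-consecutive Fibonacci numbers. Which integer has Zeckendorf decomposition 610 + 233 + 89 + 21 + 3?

956

610 + 233 + 89 + 21 + 3 = 956.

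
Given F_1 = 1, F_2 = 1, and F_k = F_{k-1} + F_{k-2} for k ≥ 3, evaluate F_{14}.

Iterating the recurrence up to F_{8} = 21 and F_{7} = 13:
F_{9} = F_{8} + F_{7} = 21 + 13 = 34
F_{10} = F_{9} + F_{8} = 34 + 21 = 55
F_{11} = F_{10} + F_{9} = 55 + 34 = 89
F_{12} = F_{11} + F_{10} = 89 + 55 = 144
F_{13} = F_{12} + F_{11} = 144 + 89 = 233
F_{14} = F_{13} + F_{12} = 233 + 144 = 377

377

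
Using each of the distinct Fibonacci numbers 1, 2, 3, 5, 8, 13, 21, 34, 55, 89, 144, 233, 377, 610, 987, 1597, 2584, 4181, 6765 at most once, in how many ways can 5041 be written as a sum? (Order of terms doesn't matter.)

5041 = 4181+610+233+13+3+1 = 4181+610+233+8+5+3+1 = 4181+610+144+89+13+3+1 = 2584+1597+610+233+13+3+1 = 4181+610+144+89+8+5+3+1 = … (24 more), for 29 in all.

29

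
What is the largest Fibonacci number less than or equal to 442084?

317811 ≤ 442084 < 514229, so the largest Fibonacci number not exceeding 442084 is 317811.

317811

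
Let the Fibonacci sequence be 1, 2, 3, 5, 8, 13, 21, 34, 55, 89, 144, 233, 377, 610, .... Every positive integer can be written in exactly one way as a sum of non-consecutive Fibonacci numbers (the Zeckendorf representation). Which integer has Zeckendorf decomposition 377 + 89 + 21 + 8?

377 + 89 + 21 + 8 = 495.

495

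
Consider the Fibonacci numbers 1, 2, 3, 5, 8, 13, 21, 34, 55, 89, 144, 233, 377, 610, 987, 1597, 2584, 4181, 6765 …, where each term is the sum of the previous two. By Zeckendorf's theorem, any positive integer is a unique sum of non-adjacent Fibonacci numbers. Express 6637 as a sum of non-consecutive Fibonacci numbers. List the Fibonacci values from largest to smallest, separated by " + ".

6637 − 4181 = 2456
2456 − 1597 = 859
859 − 610 = 249
249 − 233 = 16
16 − 13 = 3
3 − 3 = 0
So 6637 = 4181 + 1597 + 610 + 233 + 13 + 3, with no two terms consecutive in the sequence.

4181 + 1597 + 610 + 233 + 13 + 3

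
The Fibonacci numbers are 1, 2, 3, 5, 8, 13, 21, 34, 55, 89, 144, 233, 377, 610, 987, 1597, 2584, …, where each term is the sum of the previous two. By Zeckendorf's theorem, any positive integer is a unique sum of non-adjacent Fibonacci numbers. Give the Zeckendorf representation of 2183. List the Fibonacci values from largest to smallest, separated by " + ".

1597 + 377 + 144 + 55 + 8 + 2

Greedily peel off the largest Fibonacci term at each step:
1597 ≤ 2183 < 2584, so take 1597; remainder 586
377 ≤ 586 < 610, so take 377; remainder 209
144 ≤ 209 < 233, so take 144; remainder 65
55 ≤ 65 < 89, so take 55; remainder 10
8 ≤ 10 < 13, so take 8; remainder 2
2 ≤ 2 < 3, so take 2; remainder 0
So 2183 = 1597 + 377 + 144 + 55 + 8 + 2, with no two terms consecutive in the sequence.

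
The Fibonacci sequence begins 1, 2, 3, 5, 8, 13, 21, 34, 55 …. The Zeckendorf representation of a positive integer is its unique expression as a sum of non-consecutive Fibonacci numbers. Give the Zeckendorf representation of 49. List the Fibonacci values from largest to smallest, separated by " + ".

34 + 13 + 2

49 − 34 = 15
15 − 13 = 2
2 − 2 = 0
So 49 = 34 + 13 + 2, with no two terms consecutive in the sequence.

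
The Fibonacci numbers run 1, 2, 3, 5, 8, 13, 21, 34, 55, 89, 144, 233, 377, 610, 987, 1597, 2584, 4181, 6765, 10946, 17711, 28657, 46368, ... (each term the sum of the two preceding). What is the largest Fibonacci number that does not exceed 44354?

28657 ≤ 44354 < 46368, so the largest Fibonacci number not exceeding 44354 is 28657.

28657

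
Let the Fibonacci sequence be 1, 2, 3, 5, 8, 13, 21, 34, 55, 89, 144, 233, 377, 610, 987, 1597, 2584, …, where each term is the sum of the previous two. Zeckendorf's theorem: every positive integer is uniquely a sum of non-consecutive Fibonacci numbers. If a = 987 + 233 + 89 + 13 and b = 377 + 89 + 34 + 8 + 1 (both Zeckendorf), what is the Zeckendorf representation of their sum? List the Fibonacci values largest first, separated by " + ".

The two numbers are 1322 and 509, so their sum is 1831.
Greedily peel off the largest Fibonacci term at each step:
largest Fibonacci ≤ 1831 is 1597; 1831 − 1597 = 234
largest Fibonacci ≤ 234 is 233; 234 − 233 = 1
largest Fibonacci ≤ 1 is 1; 1 − 1 = 0

1597 + 233 + 1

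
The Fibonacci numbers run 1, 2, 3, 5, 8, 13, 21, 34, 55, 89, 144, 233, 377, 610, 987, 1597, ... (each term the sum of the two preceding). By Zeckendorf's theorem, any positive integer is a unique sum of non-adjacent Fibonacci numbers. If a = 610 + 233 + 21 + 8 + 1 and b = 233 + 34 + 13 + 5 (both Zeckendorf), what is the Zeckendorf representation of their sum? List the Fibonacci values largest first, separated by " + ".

The two numbers are 873 and 285, so their sum is 1158.
Greedily peel off the largest Fibonacci term at each step:
1158 − 987 = 171
171 − 144 = 27
27 − 21 = 6
6 − 5 = 1
1 − 1 = 0

987 + 144 + 21 + 5 + 1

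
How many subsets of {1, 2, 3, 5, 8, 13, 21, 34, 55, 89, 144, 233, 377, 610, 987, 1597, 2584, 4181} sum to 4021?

33

Each representation comes from the Zeckendorf form by replacing some F_k with F_{k−1} + F_{k−2} where possible.
4021 = 2584+987+377+55+13+5 = 2584+987+377+55+13+3+2 = 2584+987+377+34+21+13+5 = 2584+987+233+144+55+13+5 = … (29 more), for 33 in all.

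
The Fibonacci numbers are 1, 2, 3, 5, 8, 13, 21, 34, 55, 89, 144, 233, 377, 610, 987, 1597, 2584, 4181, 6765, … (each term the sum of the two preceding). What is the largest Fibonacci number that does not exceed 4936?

4181 ≤ 4936 < 6765, so the largest Fibonacci number not exceeding 4936 is 4181.

4181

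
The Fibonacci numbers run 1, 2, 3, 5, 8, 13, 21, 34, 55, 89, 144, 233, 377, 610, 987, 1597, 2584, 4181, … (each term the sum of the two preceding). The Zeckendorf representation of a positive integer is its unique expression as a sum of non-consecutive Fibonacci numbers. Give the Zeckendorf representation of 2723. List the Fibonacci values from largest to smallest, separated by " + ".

2723: greatest Fibonacci not exceeding it is 2584, leaving 139
139: greatest Fibonacci not exceeding it is 89, leaving 50
50: greatest Fibonacci not exceeding it is 34, leaving 16
16: greatest Fibonacci not exceeding it is 13, leaving 3
3: greatest Fibonacci not exceeding it is 3, leaving 0
So 2723 = 2584 + 89 + 34 + 13 + 3, with no two terms consecutive in the sequence.

2584 + 89 + 34 + 13 + 3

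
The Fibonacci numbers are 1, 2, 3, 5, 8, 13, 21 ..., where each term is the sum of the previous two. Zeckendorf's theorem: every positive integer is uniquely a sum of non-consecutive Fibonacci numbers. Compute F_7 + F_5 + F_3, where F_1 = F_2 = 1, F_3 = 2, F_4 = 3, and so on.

20

F_7 + F_5 + F_3 = 13 + 5 + 2 = 20.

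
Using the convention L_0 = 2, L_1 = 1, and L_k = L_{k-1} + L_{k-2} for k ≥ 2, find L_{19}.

9349

Iterating the recurrence up to L_{13} = 521 and L_{12} = 322:
L_{14} = L_{13} + L_{12} = 521 + 322 = 843
L_{15} = L_{14} + L_{13} = 843 + 521 = 1364
L_{16} = L_{15} + L_{14} = 1364 + 843 = 2207
L_{17} = L_{16} + L_{15} = 2207 + 1364 = 3571
L_{18} = L_{17} + L_{16} = 3571 + 2207 = 5778
L_{19} = L_{18} + L_{17} = 5778 + 3571 = 9349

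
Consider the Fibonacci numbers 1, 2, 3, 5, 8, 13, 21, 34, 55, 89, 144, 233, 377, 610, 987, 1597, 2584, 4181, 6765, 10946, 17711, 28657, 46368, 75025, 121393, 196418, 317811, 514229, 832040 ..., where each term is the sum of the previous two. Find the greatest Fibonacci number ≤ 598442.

514229

514229 ≤ 598442 < 832040, so the largest Fibonacci number not exceeding 598442 is 514229.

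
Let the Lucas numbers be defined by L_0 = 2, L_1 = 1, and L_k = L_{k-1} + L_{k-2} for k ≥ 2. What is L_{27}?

Iterating the recurrence up to L_{20} = 15127 and L_{19} = 9349:
L_{21} = L_{20} + L_{19} = 15127 + 9349 = 24476
L_{22} = L_{21} + L_{20} = 24476 + 15127 = 39603
L_{23} = L_{22} + L_{21} = 39603 + 24476 = 64079
L_{24} = L_{23} + L_{22} = 64079 + 39603 = 103682
L_{25} = L_{24} + L_{23} = 103682 + 64079 = 167761
L_{26} = L_{25} + L_{24} = 167761 + 103682 = 271443
L_{27} = L_{26} + L_{25} = 271443 + 167761 = 439204

439204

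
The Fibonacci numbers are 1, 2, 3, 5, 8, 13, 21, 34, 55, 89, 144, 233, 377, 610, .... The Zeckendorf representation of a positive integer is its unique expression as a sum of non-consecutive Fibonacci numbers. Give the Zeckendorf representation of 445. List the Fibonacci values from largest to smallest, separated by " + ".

take 377 (≤ 445); 445 − 377 = 68
take 55 (≤ 68); 68 − 55 = 13
take 13 (≤ 13); 13 − 13 = 0
So 445 = 377 + 55 + 13, with no two terms consecutive in the sequence.

377 + 55 + 13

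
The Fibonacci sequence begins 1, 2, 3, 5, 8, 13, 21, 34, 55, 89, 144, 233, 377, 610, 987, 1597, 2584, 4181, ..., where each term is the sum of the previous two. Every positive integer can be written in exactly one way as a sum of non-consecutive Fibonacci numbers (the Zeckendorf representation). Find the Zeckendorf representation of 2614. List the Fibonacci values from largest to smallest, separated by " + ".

2584 + 21 + 8 + 1

largest Fibonacci ≤ 2614 is 2584; 2614 − 2584 = 30
largest Fibonacci ≤ 30 is 21; 30 − 21 = 9
largest Fibonacci ≤ 9 is 8; 9 − 8 = 1
largest Fibonacci ≤ 1 is 1; 1 − 1 = 0
So 2614 = 2584 + 21 + 8 + 1, with no two terms consecutive in the sequence.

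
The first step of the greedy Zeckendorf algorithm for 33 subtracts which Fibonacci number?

21

21 ≤ 33 < 34, so the largest Fibonacci number not exceeding 33 is 21.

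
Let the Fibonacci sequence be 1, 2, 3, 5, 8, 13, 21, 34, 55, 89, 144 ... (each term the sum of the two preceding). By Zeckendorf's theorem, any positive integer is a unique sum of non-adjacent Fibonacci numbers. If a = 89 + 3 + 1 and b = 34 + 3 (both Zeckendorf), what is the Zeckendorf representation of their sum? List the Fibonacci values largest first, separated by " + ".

The two numbers are 93 and 37, so their sum is 130.
130: greatest Fibonacci not exceeding it is 89, leaving 41
41: greatest Fibonacci not exceeding it is 34, leaving 7
7: greatest Fibonacci not exceeding it is 5, leaving 2
2: greatest Fibonacci not exceeding it is 2, leaving 0

89 + 34 + 5 + 2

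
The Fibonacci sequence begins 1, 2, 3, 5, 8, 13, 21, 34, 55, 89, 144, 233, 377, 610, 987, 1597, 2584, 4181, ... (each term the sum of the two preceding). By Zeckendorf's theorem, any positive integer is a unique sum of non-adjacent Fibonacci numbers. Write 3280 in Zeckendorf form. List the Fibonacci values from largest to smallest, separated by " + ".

2584 + 610 + 55 + 21 + 8 + 2

subtract 2584 from 3280: 696 remains
subtract 610 from 696: 86 remains
subtract 55 from 86: 31 remains
subtract 21 from 31: 10 remains
subtract 8 from 10: 2 remains
subtract 2 from 2: 0 remains
So 3280 = 2584 + 610 + 55 + 21 + 8 + 2, with no two terms consecutive in the sequence.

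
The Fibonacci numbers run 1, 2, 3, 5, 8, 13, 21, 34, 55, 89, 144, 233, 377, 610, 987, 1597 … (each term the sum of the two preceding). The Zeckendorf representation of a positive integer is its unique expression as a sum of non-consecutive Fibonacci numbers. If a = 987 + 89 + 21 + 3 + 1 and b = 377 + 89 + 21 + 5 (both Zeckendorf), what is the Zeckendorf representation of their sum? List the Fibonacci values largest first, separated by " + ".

The two numbers are 1101 and 492, so their sum is 1593.
1593: greatest Fibonacci not exceeding it is 987, leaving 606
606: greatest Fibonacci not exceeding it is 377, leaving 229
229: greatest Fibonacci not exceeding it is 144, leaving 85
85: greatest Fibonacci not exceeding it is 55, leaving 30
30: greatest Fibonacci not exceeding it is 21, leaving 9
9: greatest Fibonacci not exceeding it is 8, leaving 1
1: greatest Fibonacci not exceeding it is 1, leaving 0

987 + 377 + 144 + 55 + 21 + 8 + 1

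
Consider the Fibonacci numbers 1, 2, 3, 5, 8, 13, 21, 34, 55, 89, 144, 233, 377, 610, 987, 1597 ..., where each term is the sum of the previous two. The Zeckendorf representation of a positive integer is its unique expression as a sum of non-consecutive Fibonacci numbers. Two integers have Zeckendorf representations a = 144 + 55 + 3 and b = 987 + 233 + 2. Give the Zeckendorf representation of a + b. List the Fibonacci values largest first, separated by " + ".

987 + 377 + 55 + 5

The two numbers are 202 and 1222, so their sum is 1424.
take 987 (≤ 1424); 1424 − 987 = 437
take 377 (≤ 437); 437 − 377 = 60
take 55 (≤ 60); 60 − 55 = 5
take 5 (≤ 5); 5 − 5 = 0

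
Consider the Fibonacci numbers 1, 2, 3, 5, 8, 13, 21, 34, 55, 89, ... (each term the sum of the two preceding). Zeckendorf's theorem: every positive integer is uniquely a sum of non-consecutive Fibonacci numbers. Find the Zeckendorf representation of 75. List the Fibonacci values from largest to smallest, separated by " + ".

55 + 13 + 5 + 2

take 55 (≤ 75); 75 − 55 = 20
take 13 (≤ 20); 20 − 13 = 7
take 5 (≤ 7); 7 − 5 = 2
take 2 (≤ 2); 2 − 2 = 0
So 75 = 55 + 13 + 5 + 2, with no two terms consecutive in the sequence.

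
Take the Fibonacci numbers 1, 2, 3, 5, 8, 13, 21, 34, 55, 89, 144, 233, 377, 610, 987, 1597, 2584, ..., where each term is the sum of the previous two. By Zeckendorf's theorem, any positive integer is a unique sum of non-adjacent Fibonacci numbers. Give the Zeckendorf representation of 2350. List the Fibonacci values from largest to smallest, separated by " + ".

1597 + 610 + 89 + 34 + 13 + 5 + 2

subtract 1597 from 2350: 753 remains
subtract 610 from 753: 143 remains
subtract 89 from 143: 54 remains
subtract 34 from 54: 20 remains
subtract 13 from 20: 7 remains
subtract 5 from 7: 2 remains
subtract 2 from 2: 0 remains
So 2350 = 1597 + 610 + 89 + 34 + 13 + 5 + 2, with no two terms consecutive in the sequence.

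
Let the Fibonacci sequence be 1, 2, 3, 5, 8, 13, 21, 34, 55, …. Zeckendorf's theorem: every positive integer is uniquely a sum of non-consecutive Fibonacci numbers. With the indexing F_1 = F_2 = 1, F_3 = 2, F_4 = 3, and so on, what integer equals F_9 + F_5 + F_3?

41

F_9 + F_5 + F_3 = 34 + 5 + 2 = 41.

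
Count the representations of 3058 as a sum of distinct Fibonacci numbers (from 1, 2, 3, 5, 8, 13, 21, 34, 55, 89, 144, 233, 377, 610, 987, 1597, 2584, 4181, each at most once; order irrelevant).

Starting from the Zeckendorf form and repeatedly splitting a term F_k into F_{k−1} + F_{k−2} (when neither is already used) reaches every representation.
3058 = 2584+377+89+8 = 2584+377+89+5+3 = 2584+377+55+34+8 = 2584+233+144+89+8 = … (41 more), for 45 in all.

45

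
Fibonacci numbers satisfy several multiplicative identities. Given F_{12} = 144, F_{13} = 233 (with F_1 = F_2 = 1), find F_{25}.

75025

By the addition formula F_{m+n} = F_m F_{n+1} + F_{m−1} F_n with m=13, n=12: F_{25} = 233·233 + 144·144 = 54289 + 20736 = 75025.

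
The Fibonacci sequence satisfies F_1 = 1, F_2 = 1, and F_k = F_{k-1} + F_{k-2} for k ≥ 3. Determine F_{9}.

34

Iterating the recurrence up to F_{5} = 5 and F_{4} = 3:
F_{6} = F_{5} + F_{4} = 5 + 3 = 8
F_{7} = F_{6} + F_{5} = 8 + 5 = 13
F_{8} = F_{7} + F_{6} = 13 + 8 = 21
F_{9} = F_{8} + F_{7} = 21 + 13 = 34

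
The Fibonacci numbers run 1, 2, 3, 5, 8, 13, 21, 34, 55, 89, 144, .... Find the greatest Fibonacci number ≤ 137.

89 ≤ 137 < 144, so the largest Fibonacci number not exceeding 137 is 89.

89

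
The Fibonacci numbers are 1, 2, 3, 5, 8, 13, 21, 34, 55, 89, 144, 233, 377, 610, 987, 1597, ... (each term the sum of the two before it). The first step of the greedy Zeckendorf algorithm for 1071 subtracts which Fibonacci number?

987 ≤ 1071 < 1597, so the largest Fibonacci number not exceeding 1071 is 987.

987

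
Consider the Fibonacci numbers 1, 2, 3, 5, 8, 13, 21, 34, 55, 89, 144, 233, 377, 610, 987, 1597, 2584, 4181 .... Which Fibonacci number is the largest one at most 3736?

2584 ≤ 3736 < 4181, so the largest Fibonacci number not exceeding 3736 is 2584.

2584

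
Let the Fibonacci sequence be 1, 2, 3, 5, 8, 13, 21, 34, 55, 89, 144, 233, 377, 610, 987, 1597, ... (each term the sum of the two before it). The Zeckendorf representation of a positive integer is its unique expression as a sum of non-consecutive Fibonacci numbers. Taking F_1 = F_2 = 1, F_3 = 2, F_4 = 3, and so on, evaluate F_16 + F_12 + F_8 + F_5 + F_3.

1159

F_16 + F_12 + F_8 + F_5 + F_3 = 987 + 144 + 21 + 5 + 2 = 1159.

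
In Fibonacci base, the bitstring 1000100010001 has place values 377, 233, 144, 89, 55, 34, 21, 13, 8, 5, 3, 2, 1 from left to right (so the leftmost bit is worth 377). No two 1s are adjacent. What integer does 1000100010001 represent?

441

Summing the place values of the 1 bits: 377 + 55 + 8 + 1 = 441.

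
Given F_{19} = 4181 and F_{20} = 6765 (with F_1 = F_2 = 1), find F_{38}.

39088169

By the doubling identity F_{2k} = F_k(2F_{k+1} − F_k): F_{38} = 4181·(2·6765 − 4181) = 4181·9349 = 39088169.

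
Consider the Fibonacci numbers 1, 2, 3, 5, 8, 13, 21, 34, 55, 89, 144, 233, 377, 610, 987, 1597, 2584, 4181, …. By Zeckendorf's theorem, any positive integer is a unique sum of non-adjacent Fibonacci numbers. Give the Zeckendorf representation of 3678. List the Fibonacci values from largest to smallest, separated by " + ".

Greedy algorithm:
2584 ≤ 3678 < 4181, so take 2584; remainder 1094
987 ≤ 1094 < 1597, so take 987; remainder 107
89 ≤ 107 < 144, so take 89; remainder 18
13 ≤ 18 < 21, so take 13; remainder 5
5 ≤ 5 < 8, so take 5; remainder 0
So 3678 = 2584 + 987 + 89 + 13 + 5, with no two terms consecutive in the sequence.

2584 + 987 + 89 + 13 + 5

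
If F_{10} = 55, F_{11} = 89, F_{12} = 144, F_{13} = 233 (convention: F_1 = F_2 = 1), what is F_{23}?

28657

By the addition formula F_{m+n} = F_m F_{n+1} + F_{m−1} F_n with m=13, n=10: F_{23} = 233·89 + 144·55 = 20737 + 7920 = 28657.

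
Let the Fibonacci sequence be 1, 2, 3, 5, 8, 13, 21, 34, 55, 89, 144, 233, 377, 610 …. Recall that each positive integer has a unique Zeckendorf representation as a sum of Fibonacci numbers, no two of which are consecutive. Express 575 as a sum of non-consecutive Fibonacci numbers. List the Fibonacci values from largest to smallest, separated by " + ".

Greedy algorithm:
377 ≤ 575 < 610, so take 377; remainder 198
144 ≤ 198 < 233, so take 144; remainder 54
34 ≤ 54 < 55, so take 34; remainder 20
13 ≤ 20 < 21, so take 13; remainder 7
5 ≤ 7 < 8, so take 5; remainder 2
2 ≤ 2 < 3, so take 2; remainder 0
So 575 = 377 + 144 + 34 + 13 + 5 + 2, with no two terms consecutive in the sequence.

377 + 144 + 34 + 13 + 5 + 2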